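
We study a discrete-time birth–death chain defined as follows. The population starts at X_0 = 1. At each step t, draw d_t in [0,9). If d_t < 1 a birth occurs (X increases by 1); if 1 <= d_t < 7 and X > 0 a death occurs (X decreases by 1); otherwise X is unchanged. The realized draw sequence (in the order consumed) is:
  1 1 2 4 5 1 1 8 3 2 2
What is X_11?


t=0: X=1, d=1 → death, X_1=0
t=1: X=0, d=1 → hold, X_2=0
t=2: X=0, d=2 → hold, X_3=0
t=3: X=0, d=4 → hold, X_4=0
t=4: X=0, d=5 → hold, X_5=0
t=5: X=0, d=1 → hold, X_6=0
t=6: X=0, d=1 → hold, X_7=0
t=7: X=0, d=8 → hold, X_8=0
t=8: X=0, d=3 → hold, X_9=0
t=9: X=0, d=2 → hold, X_10=0
t=10: X=0, d=2 → hold, X_11=0

0


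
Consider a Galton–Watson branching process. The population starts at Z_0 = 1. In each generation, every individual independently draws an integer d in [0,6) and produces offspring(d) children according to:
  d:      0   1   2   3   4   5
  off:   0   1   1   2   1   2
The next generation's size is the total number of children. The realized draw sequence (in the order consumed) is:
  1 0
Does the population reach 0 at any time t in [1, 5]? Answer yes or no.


yes

gen 0: Z_0=1, draws=[1], offspring=[1], Z_1=1
gen 1: Z_1=1, draws=[0], offspring=[0], Z_2=0
gen 2: Z_2=0, draws=[], offspring=[], Z_3=0
gen 3: Z_3=0, draws=[], offspring=[], Z_4=0
gen 4: Z_4=0, draws=[], offspring=[], Z_5=0


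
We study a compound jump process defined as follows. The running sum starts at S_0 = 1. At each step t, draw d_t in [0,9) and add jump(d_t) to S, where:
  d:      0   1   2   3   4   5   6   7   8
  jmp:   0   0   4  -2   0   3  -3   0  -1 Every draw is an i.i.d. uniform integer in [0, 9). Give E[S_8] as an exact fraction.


Outcome values over d=0..8: [0, 0, 4, -2, 0, 3, -3, 0, -1]
Σy = 1, Σy² = 39, M = 9
μ = 1/9 = 1/9,  σ² = 39/9 − (1/9)² = 350/81
E[S_8] = 1 + 8·(1/9) = 17/9

17/9


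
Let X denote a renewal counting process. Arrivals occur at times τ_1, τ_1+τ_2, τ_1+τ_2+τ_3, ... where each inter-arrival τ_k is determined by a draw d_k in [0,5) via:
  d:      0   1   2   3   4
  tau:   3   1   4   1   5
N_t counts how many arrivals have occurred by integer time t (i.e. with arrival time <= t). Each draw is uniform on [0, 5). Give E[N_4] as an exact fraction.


756/625

Inter-arrival values over d=0..4: [3, 1, 4, 1, 5]
Each d has probability 1/5, so the pmf of τ is: f(1) = 2/5, f(3) = 1/5, f(4) = 1/5, f(5) = 1/5
Renewal equation for m(n) = E[N_n]: condition on τ_1 = k (if k <= n, one arrival plus a fresh copy on the remaining n−k steps): m(n) = F(n) + Σ_{k<=n} f(k)·m(n−k), where F(n) = P(τ <= n) and m(0) = 0
m(1) = F(1) = 2/5
m(2) = F(2) + f(1)·m(1) = 2/5 + 2/5·2/5 = 14/25
m(3) = F(3) + f(1)·m(2) = 3/5 + 2/5·14/25 = 103/125
m(4) = F(4) + f(1)·m(3) + f(3)·m(1) = 4/5 + 2/5·103/125 + 1/5·2/5 = 756/625
E[N_4] = m(4) = 756/625


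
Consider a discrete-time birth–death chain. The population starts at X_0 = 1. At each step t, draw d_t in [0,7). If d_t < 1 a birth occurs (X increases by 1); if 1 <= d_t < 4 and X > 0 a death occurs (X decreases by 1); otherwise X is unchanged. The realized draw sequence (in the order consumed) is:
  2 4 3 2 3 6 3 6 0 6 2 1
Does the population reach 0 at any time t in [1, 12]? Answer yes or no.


yes

t=0: X=1, d=2 → death, X_1=0
t=1: X=0, d=4 → hold, X_2=0
t=2: X=0, d=3 → hold, X_3=0
t=3: X=0, d=2 → hold, X_4=0
t=4: X=0, d=3 → hold, X_5=0
t=5: X=0, d=6 → hold, X_6=0
t=6: X=0, d=3 → hold, X_7=0
t=7: X=0, d=6 → hold, X_8=0
t=8: X=0, d=0 → birth, X_9=1
t=9: X=1, d=6 → hold, X_10=1
t=10: X=1, d=2 → death, X_11=0
t=11: X=0, d=1 → hold, X_12=0


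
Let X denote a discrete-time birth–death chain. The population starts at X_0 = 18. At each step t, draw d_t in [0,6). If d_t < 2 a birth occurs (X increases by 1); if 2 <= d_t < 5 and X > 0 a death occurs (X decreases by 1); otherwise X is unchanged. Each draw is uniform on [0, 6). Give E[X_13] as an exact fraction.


X can drop by at most 1 per step and X_0 = 18 > T = 13, so X_t >= 18 − t >= 5 > 0 for every t <= 13: the floor at 0 (the 'and X > 0' condition) never binds. Hence X_13 = X_0 + Σ_{t<13} Y_t with i.i.d. increments Y_t = y(d_t) ∈ {+1, −1, 0}.
Outcome values over d=0..5: [1, 1, -1, -1, -1, 0]
Σy = -1, Σy² = 5, M = 6
μ = -1/6 = -1/6,  σ² = 5/6 − (-1/6)² = 29/36
E[X_13] = 18 + 13·(-1/6) = 95/6

95/6


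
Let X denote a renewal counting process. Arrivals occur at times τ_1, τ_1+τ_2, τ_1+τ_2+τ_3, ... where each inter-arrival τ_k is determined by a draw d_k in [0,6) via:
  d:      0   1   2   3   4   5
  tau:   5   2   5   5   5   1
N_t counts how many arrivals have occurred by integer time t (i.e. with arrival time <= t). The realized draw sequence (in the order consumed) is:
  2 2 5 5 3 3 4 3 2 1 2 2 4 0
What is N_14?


draw d_1=2: τ_1=5, arrival time A_1=5
draw d_2=2: τ_2=5, arrival time A_2=10
draw d_3=5: τ_3=1, arrival time A_3=11
draw d_4=5: τ_4=1, arrival time A_4=12
draw d_5=3: τ_5=5, arrival time A_5=17
draw d_6=3: τ_6=5, arrival time A_6=22
draw d_7=4: τ_7=5, arrival time A_7=27
draw d_8=3: τ_8=5, arrival time A_8=32
draw d_9=2: τ_9=5, arrival time A_9=37
draw d_10=1: τ_10=2, arrival time A_10=39
draw d_11=2: τ_11=5, arrival time A_11=44
draw d_12=2: τ_12=5, arrival time A_12=49
draw d_13=4: τ_13=5, arrival time A_13=54
draw d_14=0: τ_14=5, arrival time A_14=59
N_t over t=0..14: 0:0 1:0 2:0 3:0 4:0 5:1 6:1 7:1 8:1 9:1 10:2 11:3 12:4 13:4 14:4

4


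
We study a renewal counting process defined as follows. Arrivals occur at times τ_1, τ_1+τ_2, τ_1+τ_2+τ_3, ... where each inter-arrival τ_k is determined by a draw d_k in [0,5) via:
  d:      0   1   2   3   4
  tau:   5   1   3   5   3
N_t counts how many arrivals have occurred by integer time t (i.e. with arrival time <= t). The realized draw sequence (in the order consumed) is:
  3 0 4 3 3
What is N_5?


draw d_1=3: τ_1=5, arrival time A_1=5
draw d_2=0: τ_2=5, arrival time A_2=10
draw d_3=4: τ_3=3, arrival time A_3=13
draw d_4=3: τ_4=5, arrival time A_4=18
draw d_5=3: τ_5=5, arrival time A_5=23
N_t over t=0..5: 0:0 1:0 2:0 3:0 4:0 5:1

1


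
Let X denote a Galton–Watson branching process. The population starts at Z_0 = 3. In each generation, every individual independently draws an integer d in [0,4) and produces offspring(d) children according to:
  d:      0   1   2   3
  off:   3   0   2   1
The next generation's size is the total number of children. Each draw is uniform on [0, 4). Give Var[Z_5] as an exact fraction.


256365/1024

Outcome values over d=0..3: [3, 0, 2, 1]
Σy = 6, Σy² = 14, M = 4
μ = 6/4 = 3/2,  σ² = 14/4 − (3/2)² = 5/4
V_0 = 0, E_0 = 3
V_1 = 5/4·E_0 + (3/2)²·V_0 = 15/4;  E_1 = 9/2
V_2 = 5/4·E_1 + (3/2)²·V_1 = 225/16;  E_2 = 27/4
V_3 = 5/4·E_2 + (3/2)²·V_2 = 2565/64;  E_3 = 81/8
V_4 = 5/4·E_3 + (3/2)²·V_3 = 26325/256;  E_4 = 243/16
V_5 = 5/4·E_4 + (3/2)²·V_4 = 256365/1024;  E_5 = 729/32


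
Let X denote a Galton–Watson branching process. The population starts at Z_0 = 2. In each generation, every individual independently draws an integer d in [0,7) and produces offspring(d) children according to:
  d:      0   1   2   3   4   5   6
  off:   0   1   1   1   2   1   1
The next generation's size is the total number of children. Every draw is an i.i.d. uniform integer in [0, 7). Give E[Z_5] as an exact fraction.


Outcome values over d=0..6: [0, 1, 1, 1, 2, 1, 1]
Σy = 7, Σy² = 9, M = 7
μ = 7/7 = 1,  σ² = 9/7 − (1)² = 2/7
E[Z_0] = 2
E[Z_1] = 1·E[Z_0] = 2
E[Z_2] = 1·E[Z_1] = 2
E[Z_3] = 1·E[Z_2] = 2
E[Z_4] = 1·E[Z_3] = 2
E[Z_5] = 1·E[Z_4] = 2

2


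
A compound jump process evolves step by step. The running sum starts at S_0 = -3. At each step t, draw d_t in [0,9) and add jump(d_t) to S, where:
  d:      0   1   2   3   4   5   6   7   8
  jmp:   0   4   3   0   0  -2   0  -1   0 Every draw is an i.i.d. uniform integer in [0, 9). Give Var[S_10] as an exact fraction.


Outcome values over d=0..8: [0, 4, 3, 0, 0, -2, 0, -1, 0]
Σy = 4, Σy² = 30, M = 9
μ = 4/9 = 4/9,  σ² = 30/9 − (4/9)² = 254/81
Independent increments: Var[S_10] = 10·σ² = 10·(254/81) = 2540/81

2540/81


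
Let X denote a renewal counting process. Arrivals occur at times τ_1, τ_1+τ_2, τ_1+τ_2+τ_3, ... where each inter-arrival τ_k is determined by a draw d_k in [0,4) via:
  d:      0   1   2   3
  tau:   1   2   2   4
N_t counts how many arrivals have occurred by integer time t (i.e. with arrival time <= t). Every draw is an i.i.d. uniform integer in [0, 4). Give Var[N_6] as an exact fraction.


Inter-arrival values over d=0..3: [1, 2, 2, 4]
Each d has probability 1/4, so the pmf of τ is: f(1) = 1/4, f(2) = 1/2, f(4) = 1/4
Let p_n(j) = P(N_n = j), with p_0 = [1]. Condition on τ_1: p_n(0) = P(τ > n), and for j >= 1, p_n(j) = Σ_{k<=n} f(k)·p_{n−k}(j−1)
p_1 = [3/4, 1/4]  (j = 0..1)
p_2 = [1/4, 11/16, 1/16]  (j = 0..2)
p_3 = [1/4, 7/16, 19/64, 1/64]  (j = 0..3)
p_4 = [0, 7/16, 29/64, 27/256, 1/256]  (j = 0..4)
p_5 = [0, 5/16, 25/64, 67/256, 35/1024, 1/1024]  (j = 0..5)
p_6 = [0, 1/16, 15/32, 87/256, 121/1024, 43/4096, 1/4096]  (j = 0..6)
E[N_6] = Σ j·p_6(j) = 10429/4096;  E[N_6²] = Σ j²·p_6(j) = 29319/4096
Var[N_6] = 29319/4096 − (10429/4096)² = 11326583/16777216

11326583/16777216


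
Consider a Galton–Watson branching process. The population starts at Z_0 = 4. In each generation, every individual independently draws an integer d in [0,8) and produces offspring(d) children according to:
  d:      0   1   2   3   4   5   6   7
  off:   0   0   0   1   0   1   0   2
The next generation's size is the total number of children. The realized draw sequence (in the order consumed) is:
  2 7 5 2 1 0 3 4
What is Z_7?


0

gen 0: Z_0=4, draws=[2, 7, 5, 2], offspring=[0, 2, 1, 0], Z_1=3
gen 1: Z_1=3, draws=[1, 0, 3], offspring=[0, 0, 1], Z_2=1
gen 2: Z_2=1, draws=[4], offspring=[0], Z_3=0
gen 3: Z_3=0, draws=[], offspring=[], Z_4=0
gen 4: Z_4=0, draws=[], offspring=[], Z_5=0
gen 5: Z_5=0, draws=[], offspring=[], Z_6=0
gen 6: Z_6=0, draws=[], offspring=[], Z_7=0


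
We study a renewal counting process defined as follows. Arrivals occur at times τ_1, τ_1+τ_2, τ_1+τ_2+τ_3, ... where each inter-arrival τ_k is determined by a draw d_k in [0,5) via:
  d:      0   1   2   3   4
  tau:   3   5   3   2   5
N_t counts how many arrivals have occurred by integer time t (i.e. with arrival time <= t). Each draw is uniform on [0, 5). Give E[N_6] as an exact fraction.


171/125

Inter-arrival values over d=0..4: [3, 5, 3, 2, 5]
Each d has probability 1/5, so the pmf of τ is: f(2) = 1/5, f(3) = 2/5, f(5) = 2/5
Renewal equation for m(n) = E[N_n]: condition on τ_1 = k (if k <= n, one arrival plus a fresh copy on the remaining n−k steps): m(n) = F(n) + Σ_{k<=n} f(k)·m(n−k), where F(n) = P(τ <= n) and m(0) = 0
m(1) = F(1) = 0
m(2) = F(2) = 1/5
m(3) = F(3) = 3/5
m(4) = F(4) + f(2)·m(2) = 3/5 + 1/5·1/5 = 16/25
m(5) = F(5) + f(2)·m(3) + f(3)·m(2) = 1 + 1/5·3/5 + 2/5·1/5 = 6/5
m(6) = F(6) + f(2)·m(4) + f(3)·m(3) = 1 + 1/5·16/25 + 2/5·3/5 = 171/125
E[N_6] = m(6) = 171/125


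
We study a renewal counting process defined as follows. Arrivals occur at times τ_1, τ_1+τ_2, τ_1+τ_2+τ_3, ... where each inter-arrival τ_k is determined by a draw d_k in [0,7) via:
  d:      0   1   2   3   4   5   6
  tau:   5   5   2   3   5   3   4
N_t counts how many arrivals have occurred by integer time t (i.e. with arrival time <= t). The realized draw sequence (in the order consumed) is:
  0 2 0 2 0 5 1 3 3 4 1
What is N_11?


draw d_1=0: τ_1=5, arrival time A_1=5
draw d_2=2: τ_2=2, arrival time A_2=7
draw d_3=0: τ_3=5, arrival time A_3=12
draw d_4=2: τ_4=2, arrival time A_4=14
draw d_5=0: τ_5=5, arrival time A_5=19
draw d_6=5: τ_6=3, arrival time A_6=22
draw d_7=1: τ_7=5, arrival time A_7=27
draw d_8=3: τ_8=3, arrival time A_8=30
draw d_9=3: τ_9=3, arrival time A_9=33
draw d_10=4: τ_10=5, arrival time A_10=38
draw d_11=1: τ_11=5, arrival time A_11=43
N_t over t=0..11: 0:0 1:0 2:0 3:0 4:0 5:1 6:1 7:2 8:2 9:2 10:2 11:2

2


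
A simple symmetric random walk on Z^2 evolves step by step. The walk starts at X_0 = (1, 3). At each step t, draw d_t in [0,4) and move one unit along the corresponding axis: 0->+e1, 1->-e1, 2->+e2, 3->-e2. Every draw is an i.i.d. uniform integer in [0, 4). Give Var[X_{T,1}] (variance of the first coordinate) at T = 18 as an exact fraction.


9

Outcome values over d=0..3: [1, -1, 0, 0]
Σy = 0, Σy² = 2, M = 4
μ = 0/4 = 0,  σ² = 2/4 − (0)² = 1/2
Independent increments: Var[X_18] = 18·σ² = 18·(1/2) = 9


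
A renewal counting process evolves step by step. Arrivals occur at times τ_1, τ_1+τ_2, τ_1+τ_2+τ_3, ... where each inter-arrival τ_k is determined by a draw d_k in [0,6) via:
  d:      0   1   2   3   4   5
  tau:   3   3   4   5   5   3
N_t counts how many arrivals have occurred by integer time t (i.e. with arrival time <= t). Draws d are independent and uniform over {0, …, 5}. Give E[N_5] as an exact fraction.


1

Inter-arrival values over d=0..5: [3, 3, 4, 5, 5, 3]
Each d has probability 1/6, so the pmf of τ is: f(3) = 1/2, f(4) = 1/6, f(5) = 1/3
Renewal equation for m(n) = E[N_n]: condition on τ_1 = k (if k <= n, one arrival plus a fresh copy on the remaining n−k steps): m(n) = F(n) + Σ_{k<=n} f(k)·m(n−k), where F(n) = P(τ <= n) and m(0) = 0
m(1) = F(1) = 0
m(2) = F(2) = 0
m(3) = F(3) = 1/2
m(4) = F(4) = 2/3
m(5) = F(5) = 1
E[N_5] = m(5) = 1


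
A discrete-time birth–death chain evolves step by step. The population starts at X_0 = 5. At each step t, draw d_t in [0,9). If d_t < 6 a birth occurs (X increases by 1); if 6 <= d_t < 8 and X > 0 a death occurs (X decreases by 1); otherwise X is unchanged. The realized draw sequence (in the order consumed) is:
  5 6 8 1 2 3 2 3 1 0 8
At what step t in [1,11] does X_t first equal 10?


8

t=0: X=5, d=5 → birth, X_1=6
t=1: X=6, d=6 → death, X_2=5
t=2: X=5, d=8 → hold, X_3=5
t=3: X=5, d=1 → birth, X_4=6
t=4: X=6, d=2 → birth, X_5=7
t=5: X=7, d=3 → birth, X_6=8
t=6: X=8, d=2 → birth, X_7=9
t=7: X=9, d=3 → birth, X_8=10
t=8: X=10, d=1 → birth, X_9=11
t=9: X=11, d=0 → birth, X_10=12
t=10: X=12, d=8 → hold, X_11=12


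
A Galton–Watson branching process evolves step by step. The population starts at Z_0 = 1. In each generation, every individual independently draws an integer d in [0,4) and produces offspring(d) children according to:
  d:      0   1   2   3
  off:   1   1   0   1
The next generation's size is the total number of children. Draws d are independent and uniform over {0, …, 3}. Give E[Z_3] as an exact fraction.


27/64

Outcome values over d=0..3: [1, 1, 0, 1]
Σy = 3, Σy² = 3, M = 4
μ = 3/4 = 3/4,  σ² = 3/4 − (3/4)² = 3/16
E[Z_0] = 1
E[Z_1] = 3/4·E[Z_0] = 3/4
E[Z_2] = 3/4·E[Z_1] = 9/16
E[Z_3] = 3/4·E[Z_2] = 27/64


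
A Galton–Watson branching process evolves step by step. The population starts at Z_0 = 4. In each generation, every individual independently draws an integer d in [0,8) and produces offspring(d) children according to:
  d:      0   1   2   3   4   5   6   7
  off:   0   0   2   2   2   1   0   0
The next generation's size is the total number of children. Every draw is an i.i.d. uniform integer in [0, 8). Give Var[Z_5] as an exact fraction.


Outcome values over d=0..7: [0, 0, 2, 2, 2, 1, 0, 0]
Σy = 7, Σy² = 13, M = 8
μ = 7/8 = 7/8,  σ² = 13/8 − (7/8)² = 55/64
V_0 = 0, E_0 = 4
V_1 = 55/64·E_0 + (7/8)²·V_0 = 55/16;  E_1 = 7/2
V_2 = 55/64·E_1 + (7/8)²·V_1 = 5775/1024;  E_2 = 49/16
V_3 = 55/64·E_2 + (7/8)²·V_2 = 455455/65536;  E_3 = 343/128
V_4 = 55/64·E_3 + (7/8)²·V_3 = 31976175/4194304;  E_4 = 2401/1024
V_5 = 55/64·E_4 + (7/8)²·V_4 = 2107729855/268435456;  E_5 = 16807/8192

2107729855/268435456


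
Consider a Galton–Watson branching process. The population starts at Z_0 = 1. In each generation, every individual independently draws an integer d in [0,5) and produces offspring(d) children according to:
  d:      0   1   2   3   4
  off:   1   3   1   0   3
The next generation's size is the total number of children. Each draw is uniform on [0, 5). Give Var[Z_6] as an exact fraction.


Outcome values over d=0..4: [1, 3, 1, 0, 3]
Σy = 8, Σy² = 20, M = 5
μ = 8/5 = 8/5,  σ² = 20/5 − (8/5)² = 36/25
V_0 = 0, E_0 = 1
V_1 = 36/25·E_0 + (8/5)²·V_0 = 36/25;  E_1 = 8/5
V_2 = 36/25·E_1 + (8/5)²·V_1 = 3744/625;  E_2 = 64/25
V_3 = 36/25·E_2 + (8/5)²·V_2 = 297216/15625;  E_3 = 512/125
V_4 = 36/25·E_3 + (8/5)²·V_3 = 21325824/390625;  E_4 = 4096/625
V_5 = 36/25·E_4 + (8/5)²·V_4 = 1457012736/9765625;  E_5 = 32768/3125
V_6 = 36/25·E_5 + (8/5)²·V_5 = 96935215104/244140625;  E_6 = 262144/15625

96935215104/244140625


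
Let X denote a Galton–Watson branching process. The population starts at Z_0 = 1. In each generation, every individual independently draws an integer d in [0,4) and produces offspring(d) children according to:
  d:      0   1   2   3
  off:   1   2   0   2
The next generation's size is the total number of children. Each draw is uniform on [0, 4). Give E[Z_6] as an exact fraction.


Outcome values over d=0..3: [1, 2, 0, 2]
Σy = 5, Σy² = 9, M = 4
μ = 5/4 = 5/4,  σ² = 9/4 − (5/4)² = 11/16
E[Z_0] = 1
E[Z_1] = 5/4·E[Z_0] = 5/4
E[Z_2] = 5/4·E[Z_1] = 25/16
E[Z_3] = 5/4·E[Z_2] = 125/64
E[Z_4] = 5/4·E[Z_3] = 625/256
E[Z_5] = 5/4·E[Z_4] = 3125/1024
E[Z_6] = 5/4·E[Z_5] = 15625/4096

15625/4096


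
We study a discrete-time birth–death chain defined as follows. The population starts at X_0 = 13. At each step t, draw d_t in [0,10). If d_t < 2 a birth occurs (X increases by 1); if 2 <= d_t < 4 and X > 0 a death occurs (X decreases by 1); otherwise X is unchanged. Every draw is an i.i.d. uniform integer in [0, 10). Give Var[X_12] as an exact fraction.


X can drop by at most 1 per step and X_0 = 13 > T = 12, so X_t >= 13 − t >= 1 > 0 for every t <= 12: the floor at 0 (the 'and X > 0' condition) never binds. Hence X_12 = X_0 + Σ_{t<12} Y_t with i.i.d. increments Y_t = y(d_t) ∈ {+1, −1, 0}.
Outcome values over d=0..9: [1, 1, -1, -1, 0, 0, 0, 0, 0, 0]
Σy = 0, Σy² = 4, M = 10
μ = 0/10 = 0,  σ² = 4/10 − (0)² = 2/5
Independent increments: Var[X_12] = 12·σ² = 12·(2/5) = 24/5

24/5


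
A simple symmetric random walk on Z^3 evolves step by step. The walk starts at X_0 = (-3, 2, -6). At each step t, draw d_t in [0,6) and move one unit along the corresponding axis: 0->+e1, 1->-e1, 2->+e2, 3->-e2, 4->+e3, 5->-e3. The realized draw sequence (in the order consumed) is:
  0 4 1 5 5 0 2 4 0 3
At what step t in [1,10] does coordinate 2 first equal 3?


7

t=0: X=(-3, 2, -6), d=0 → +e1, X_1=(-2, 2, -6)
t=1: X=(-2, 2, -6), d=4 → +e3, X_2=(-2, 2, -5)
t=2: X=(-2, 2, -5), d=1 → -e1, X_3=(-3, 2, -5)
t=3: X=(-3, 2, -5), d=5 → -e3, X_4=(-3, 2, -6)
t=4: X=(-3, 2, -6), d=5 → -e3, X_5=(-3, 2, -7)
t=5: X=(-3, 2, -7), d=0 → +e1, X_6=(-2, 2, -7)
t=6: X=(-2, 2, -7), d=2 → +e2, X_7=(-2, 3, -7)
t=7: X=(-2, 3, -7), d=4 → +e3, X_8=(-2, 3, -6)
t=8: X=(-2, 3, -6), d=0 → +e1, X_9=(-1, 3, -6)
t=9: X=(-1, 3, -6), d=3 → -e2, X_10=(-1, 2, -6)


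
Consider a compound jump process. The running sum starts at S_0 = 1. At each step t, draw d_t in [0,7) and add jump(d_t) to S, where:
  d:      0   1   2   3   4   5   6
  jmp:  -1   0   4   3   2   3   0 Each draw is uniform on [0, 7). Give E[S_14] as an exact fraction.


Outcome values over d=0..6: [-1, 0, 4, 3, 2, 3, 0]
Σy = 11, Σy² = 39, M = 7
μ = 11/7 = 11/7,  σ² = 39/7 − (11/7)² = 152/49
E[S_14] = 1 + 14·(11/7) = 23

23


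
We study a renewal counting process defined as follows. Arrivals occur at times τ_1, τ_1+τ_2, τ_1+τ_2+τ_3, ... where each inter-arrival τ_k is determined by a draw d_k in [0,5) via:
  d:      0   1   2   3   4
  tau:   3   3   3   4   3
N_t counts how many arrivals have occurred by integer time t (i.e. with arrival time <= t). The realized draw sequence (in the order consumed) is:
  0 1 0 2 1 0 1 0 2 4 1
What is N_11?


3

draw d_1=0: τ_1=3, arrival time A_1=3
draw d_2=1: τ_2=3, arrival time A_2=6
draw d_3=0: τ_3=3, arrival time A_3=9
draw d_4=2: τ_4=3, arrival time A_4=12
draw d_5=1: τ_5=3, arrival time A_5=15
draw d_6=0: τ_6=3, arrival time A_6=18
draw d_7=1: τ_7=3, arrival time A_7=21
draw d_8=0: τ_8=3, arrival time A_8=24
draw d_9=2: τ_9=3, arrival time A_9=27
draw d_10=4: τ_10=3, arrival time A_10=30
draw d_11=1: τ_11=3, arrival time A_11=33
N_t over t=0..11: 0:0 1:0 2:0 3:1 4:1 5:1 6:2 7:2 8:2 9:3 10:3 11:3


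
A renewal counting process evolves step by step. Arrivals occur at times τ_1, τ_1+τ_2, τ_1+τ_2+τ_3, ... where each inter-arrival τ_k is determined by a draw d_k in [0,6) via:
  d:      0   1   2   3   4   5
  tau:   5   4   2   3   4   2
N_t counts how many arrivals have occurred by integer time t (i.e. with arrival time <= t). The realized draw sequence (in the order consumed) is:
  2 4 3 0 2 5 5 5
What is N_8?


2

draw d_1=2: τ_1=2, arrival time A_1=2
draw d_2=4: τ_2=4, arrival time A_2=6
draw d_3=3: τ_3=3, arrival time A_3=9
draw d_4=0: τ_4=5, arrival time A_4=14
draw d_5=2: τ_5=2, arrival time A_5=16
draw d_6=5: τ_6=2, arrival time A_6=18
draw d_7=5: τ_7=2, arrival time A_7=20
draw d_8=5: τ_8=2, arrival time A_8=22
N_t over t=0..8: 0:0 1:0 2:1 3:1 4:1 5:1 6:2 7:2 8:2


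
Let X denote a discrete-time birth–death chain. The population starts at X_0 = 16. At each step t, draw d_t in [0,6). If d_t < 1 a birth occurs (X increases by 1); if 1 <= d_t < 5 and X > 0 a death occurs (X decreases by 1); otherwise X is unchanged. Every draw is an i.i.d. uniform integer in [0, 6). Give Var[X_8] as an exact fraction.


X can drop by at most 1 per step and X_0 = 16 > T = 8, so X_t >= 16 − t >= 8 > 0 for every t <= 8: the floor at 0 (the 'and X > 0' condition) never binds. Hence X_8 = X_0 + Σ_{t<8} Y_t with i.i.d. increments Y_t = y(d_t) ∈ {+1, −1, 0}.
Outcome values over d=0..5: [1, -1, -1, -1, -1, 0]
Σy = -3, Σy² = 5, M = 6
μ = -3/6 = -1/2,  σ² = 5/6 − (-1/2)² = 7/12
Independent increments: Var[X_8] = 8·σ² = 8·(7/12) = 14/3

14/3


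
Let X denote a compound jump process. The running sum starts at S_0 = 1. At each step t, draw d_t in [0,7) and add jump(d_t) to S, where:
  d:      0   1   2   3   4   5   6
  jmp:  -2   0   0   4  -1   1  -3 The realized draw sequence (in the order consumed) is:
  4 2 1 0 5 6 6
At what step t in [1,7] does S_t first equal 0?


t=0: S=1, d=4, jump=-1, S_1=0
t=1: S=0, d=2, jump=0, S_2=0
t=2: S=0, d=1, jump=0, S_3=0
t=3: S=0, d=0, jump=-2, S_4=-2
t=4: S=-2, d=5, jump=1, S_5=-1
t=5: S=-1, d=6, jump=-3, S_6=-4
t=6: S=-4, d=6, jump=-3, S_7=-7

1


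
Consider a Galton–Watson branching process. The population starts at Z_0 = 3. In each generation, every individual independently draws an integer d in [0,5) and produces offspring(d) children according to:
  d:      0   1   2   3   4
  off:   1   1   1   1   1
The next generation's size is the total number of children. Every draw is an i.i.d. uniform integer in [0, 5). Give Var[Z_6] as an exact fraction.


Outcome values over d=0..4: [1, 1, 1, 1, 1]
Σy = 5, Σy² = 5, M = 5
μ = 5/5 = 1,  σ² = 5/5 − (1)² = 0
V_0 = 0, E_0 = 3
V_1 = 0·E_0 + (1)²·V_0 = 0;  E_1 = 3
V_2 = 0·E_1 + (1)²·V_1 = 0;  E_2 = 3
V_3 = 0·E_2 + (1)²·V_2 = 0;  E_3 = 3
V_4 = 0·E_3 + (1)²·V_3 = 0;  E_4 = 3
V_5 = 0·E_4 + (1)²·V_4 = 0;  E_5 = 3
V_6 = 0·E_5 + (1)²·V_5 = 0;  E_6 = 3

0


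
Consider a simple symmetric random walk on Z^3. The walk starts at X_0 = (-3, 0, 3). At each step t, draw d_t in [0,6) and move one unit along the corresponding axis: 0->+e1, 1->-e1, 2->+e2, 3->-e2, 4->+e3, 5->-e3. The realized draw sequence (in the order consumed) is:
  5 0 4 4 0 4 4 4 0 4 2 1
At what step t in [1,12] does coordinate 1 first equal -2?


2

t=0: X=(-3, 0, 3), d=5 → -e3, X_1=(-3, 0, 2)
t=1: X=(-3, 0, 2), d=0 → +e1, X_2=(-2, 0, 2)
t=2: X=(-2, 0, 2), d=4 → +e3, X_3=(-2, 0, 3)
t=3: X=(-2, 0, 3), d=4 → +e3, X_4=(-2, 0, 4)
t=4: X=(-2, 0, 4), d=0 → +e1, X_5=(-1, 0, 4)
t=5: X=(-1, 0, 4), d=4 → +e3, X_6=(-1, 0, 5)
t=6: X=(-1, 0, 5), d=4 → +e3, X_7=(-1, 0, 6)
t=7: X=(-1, 0, 6), d=4 → +e3, X_8=(-1, 0, 7)
t=8: X=(-1, 0, 7), d=0 → +e1, X_9=(0, 0, 7)
t=9: X=(0, 0, 7), d=4 → +e3, X_10=(0, 0, 8)
t=10: X=(0, 0, 8), d=2 → +e2, X_11=(0, 1, 8)
t=11: X=(0, 1, 8), d=1 → -e1, X_12=(-1, 1, 8)


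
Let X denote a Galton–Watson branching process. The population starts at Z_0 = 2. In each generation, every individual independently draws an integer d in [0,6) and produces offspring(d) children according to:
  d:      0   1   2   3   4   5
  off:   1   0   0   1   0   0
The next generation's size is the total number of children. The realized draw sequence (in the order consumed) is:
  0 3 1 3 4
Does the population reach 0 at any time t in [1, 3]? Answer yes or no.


yes

gen 0: Z_0=2, draws=[0, 3], offspring=[1, 1], Z_1=2
gen 1: Z_1=2, draws=[1, 3], offspring=[0, 1], Z_2=1
gen 2: Z_2=1, draws=[4], offspring=[0], Z_3=0


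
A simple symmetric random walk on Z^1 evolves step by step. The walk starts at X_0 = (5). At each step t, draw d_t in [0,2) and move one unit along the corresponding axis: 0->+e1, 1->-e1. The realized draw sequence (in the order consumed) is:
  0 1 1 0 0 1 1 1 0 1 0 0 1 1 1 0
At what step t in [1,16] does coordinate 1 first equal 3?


8

t=0: X=(5), d=0 → +e1, X_1=(6)
t=1: X=(6), d=1 → -e1, X_2=(5)
t=2: X=(5), d=1 → -e1, X_3=(4)
t=3: X=(4), d=0 → +e1, X_4=(5)
t=4: X=(5), d=0 → +e1, X_5=(6)
t=5: X=(6), d=1 → -e1, X_6=(5)
t=6: X=(5), d=1 → -e1, X_7=(4)
t=7: X=(4), d=1 → -e1, X_8=(3)
t=8: X=(3), d=0 → +e1, X_9=(4)
t=9: X=(4), d=1 → -e1, X_10=(3)
t=10: X=(3), d=0 → +e1, X_11=(4)
t=11: X=(4), d=0 → +e1, X_12=(5)
t=12: X=(5), d=1 → -e1, X_13=(4)
t=13: X=(4), d=1 → -e1, X_14=(3)
t=14: X=(3), d=1 → -e1, X_15=(2)
t=15: X=(2), d=0 → +e1, X_16=(3)


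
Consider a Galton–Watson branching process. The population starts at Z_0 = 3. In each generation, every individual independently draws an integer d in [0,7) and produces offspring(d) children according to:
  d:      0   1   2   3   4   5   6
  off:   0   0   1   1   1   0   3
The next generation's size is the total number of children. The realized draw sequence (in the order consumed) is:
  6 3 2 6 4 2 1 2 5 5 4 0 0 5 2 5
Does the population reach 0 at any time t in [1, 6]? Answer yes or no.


gen 0: Z_0=3, draws=[6, 3, 2], offspring=[3, 1, 1], Z_1=5
gen 1: Z_1=5, draws=[6, 4, 2, 1, 2], offspring=[3, 1, 1, 0, 1], Z_2=6
gen 2: Z_2=6, draws=[5, 5, 4, 0, 0, 5], offspring=[0, 0, 1, 0, 0, 0], Z_3=1
gen 3: Z_3=1, draws=[2], offspring=[1], Z_4=1
gen 4: Z_4=1, draws=[5], offspring=[0], Z_5=0
gen 5: Z_5=0, draws=[], offspring=[], Z_6=0

yes


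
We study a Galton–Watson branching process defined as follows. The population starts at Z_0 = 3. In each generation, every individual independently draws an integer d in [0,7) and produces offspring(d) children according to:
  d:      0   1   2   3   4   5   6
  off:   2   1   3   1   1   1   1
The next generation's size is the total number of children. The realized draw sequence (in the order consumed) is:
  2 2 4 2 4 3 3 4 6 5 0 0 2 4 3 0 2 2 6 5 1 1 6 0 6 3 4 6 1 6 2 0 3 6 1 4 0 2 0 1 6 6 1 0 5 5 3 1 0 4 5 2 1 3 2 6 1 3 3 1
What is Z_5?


32

gen 0: Z_0=3, draws=[2, 2, 4], offspring=[3, 3, 1], Z_1=7
gen 1: Z_1=7, draws=[2, 4, 3, 3, 4, 6, 5], offspring=[3, 1, 1, 1, 1, 1, 1], Z_2=9
gen 2: Z_2=9, draws=[0, 0, 2, 4, 3, 0, 2, 2, 6], offspring=[2, 2, 3, 1, 1, 2, 3, 3, 1], Z_3=18
gen 3: Z_3=18, draws=[5, 1, 1, 6, 0, 6, 3, 4, 6, 1, 6, 2, 0, 3, 6, 1, 4, 0], offspring=[1, 1, 1, 1, 2, 1, 1, 1, 1, 1, 1, 3, 2, 1, 1, 1, 1, 2], Z_4=23
gen 4: Z_4=23, draws=[2, 0, 1, 6, 6, 1, 0, 5, 5, 3, 1, 0, 4, 5, 2, 1, 3, 2, 6, 1, 3, 3, 1], offspring=[3, 2, 1, 1, 1, 1, 2, 1, 1, 1, 1, 2, 1, 1, 3, 1, 1, 3, 1, 1, 1, 1, 1], Z_5=32


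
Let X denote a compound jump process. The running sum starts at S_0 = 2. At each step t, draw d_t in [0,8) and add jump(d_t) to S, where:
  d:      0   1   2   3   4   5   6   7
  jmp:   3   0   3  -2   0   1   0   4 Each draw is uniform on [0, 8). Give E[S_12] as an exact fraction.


31/2

Outcome values over d=0..7: [3, 0, 3, -2, 0, 1, 0, 4]
Σy = 9, Σy² = 39, M = 8
μ = 9/8 = 9/8,  σ² = 39/8 − (9/8)² = 231/64
E[S_12] = 2 + 12·(9/8) = 31/2


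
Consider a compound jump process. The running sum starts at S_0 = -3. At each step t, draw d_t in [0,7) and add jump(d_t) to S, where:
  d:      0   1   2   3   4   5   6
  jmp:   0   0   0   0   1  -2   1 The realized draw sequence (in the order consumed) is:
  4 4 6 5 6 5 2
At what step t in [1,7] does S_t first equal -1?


2

t=0: S=-3, d=4, jump=1, S_1=-2
t=1: S=-2, d=4, jump=1, S_2=-1
t=2: S=-1, d=6, jump=1, S_3=0
t=3: S=0, d=5, jump=-2, S_4=-2
t=4: S=-2, d=6, jump=1, S_5=-1
t=5: S=-1, d=5, jump=-2, S_6=-3
t=6: S=-3, d=2, jump=0, S_7=-3


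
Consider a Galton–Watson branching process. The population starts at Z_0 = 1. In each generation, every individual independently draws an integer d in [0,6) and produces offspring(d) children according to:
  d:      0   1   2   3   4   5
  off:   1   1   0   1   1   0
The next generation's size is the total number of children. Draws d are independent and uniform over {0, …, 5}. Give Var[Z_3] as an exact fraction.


152/729

Outcome values over d=0..5: [1, 1, 0, 1, 1, 0]
Σy = 4, Σy² = 4, M = 6
μ = 4/6 = 2/3,  σ² = 4/6 − (2/3)² = 2/9
V_0 = 0, E_0 = 1
V_1 = 2/9·E_0 + (2/3)²·V_0 = 2/9;  E_1 = 2/3
V_2 = 2/9·E_1 + (2/3)²·V_1 = 20/81;  E_2 = 4/9
V_3 = 2/9·E_2 + (2/3)²·V_2 = 152/729;  E_3 = 8/27


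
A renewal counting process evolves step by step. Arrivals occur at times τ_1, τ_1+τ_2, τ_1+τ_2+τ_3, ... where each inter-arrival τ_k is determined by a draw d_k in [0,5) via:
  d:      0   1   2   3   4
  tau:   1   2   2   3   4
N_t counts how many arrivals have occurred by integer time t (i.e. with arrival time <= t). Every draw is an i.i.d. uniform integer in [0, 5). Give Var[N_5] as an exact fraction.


Inter-arrival values over d=0..4: [1, 2, 2, 3, 4]
Each d has probability 1/5, so the pmf of τ is: f(1) = 1/5, f(2) = 2/5, f(3) = 1/5, f(4) = 1/5
Let p_n(j) = P(N_n = j), with p_0 = [1]. Condition on τ_1: p_n(0) = P(τ > n), and for j >= 1, p_n(j) = Σ_{k<=n} f(k)·p_{n−k}(j−1)
p_1 = [4/5, 1/5]  (j = 0..1)
p_2 = [2/5, 14/25, 1/25]  (j = 0..2)
p_3 = [1/5, 3/5, 24/125, 1/125]  (j = 0..3)
p_4 = [0, 14/25, 48/125, 34/625, 1/625]  (j = 0..4)
p_5 = [0, 8/25, 63/125, 101/625, 44/3125, 1/3125]  (j = 0..5)
E[N_5] = Σ j·p_5(j) = 5846/3125;  E[N_5²] = Σ j²·p_5(j) = 12574/3125
Var[N_5] = 12574/3125 − (5846/3125)² = 5118034/9765625

5118034/9765625


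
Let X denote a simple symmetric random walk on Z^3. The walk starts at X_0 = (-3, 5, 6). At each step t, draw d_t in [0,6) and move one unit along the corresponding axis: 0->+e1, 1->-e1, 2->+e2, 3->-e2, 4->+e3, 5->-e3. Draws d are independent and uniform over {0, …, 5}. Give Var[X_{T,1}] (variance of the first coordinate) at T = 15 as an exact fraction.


5

Outcome values over d=0..5: [1, -1, 0, 0, 0, 0]
Σy = 0, Σy² = 2, M = 6
μ = 0/6 = 0,  σ² = 2/6 − (0)² = 1/3
Independent increments: Var[X_15] = 15·σ² = 15·(1/3) = 5


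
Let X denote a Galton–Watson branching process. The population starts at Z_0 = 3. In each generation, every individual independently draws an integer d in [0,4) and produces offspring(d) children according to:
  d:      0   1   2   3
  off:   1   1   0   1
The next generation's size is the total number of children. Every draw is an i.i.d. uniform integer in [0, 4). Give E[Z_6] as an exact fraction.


2187/4096

Outcome values over d=0..3: [1, 1, 0, 1]
Σy = 3, Σy² = 3, M = 4
μ = 3/4 = 3/4,  σ² = 3/4 − (3/4)² = 3/16
E[Z_0] = 3
E[Z_1] = 3/4·E[Z_0] = 9/4
E[Z_2] = 3/4·E[Z_1] = 27/16
E[Z_3] = 3/4·E[Z_2] = 81/64
E[Z_4] = 3/4·E[Z_3] = 243/256
E[Z_5] = 3/4·E[Z_4] = 729/1024
E[Z_6] = 3/4·E[Z_5] = 2187/4096


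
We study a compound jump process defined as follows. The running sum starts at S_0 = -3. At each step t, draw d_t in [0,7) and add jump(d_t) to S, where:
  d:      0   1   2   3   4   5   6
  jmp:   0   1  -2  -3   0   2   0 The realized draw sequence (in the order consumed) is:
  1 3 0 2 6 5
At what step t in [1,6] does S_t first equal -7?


4

t=0: S=-3, d=1, jump=1, S_1=-2
t=1: S=-2, d=3, jump=-3, S_2=-5
t=2: S=-5, d=0, jump=0, S_3=-5
t=3: S=-5, d=2, jump=-2, S_4=-7
t=4: S=-7, d=6, jump=0, S_5=-7
t=5: S=-7, d=5, jump=2, S_6=-5


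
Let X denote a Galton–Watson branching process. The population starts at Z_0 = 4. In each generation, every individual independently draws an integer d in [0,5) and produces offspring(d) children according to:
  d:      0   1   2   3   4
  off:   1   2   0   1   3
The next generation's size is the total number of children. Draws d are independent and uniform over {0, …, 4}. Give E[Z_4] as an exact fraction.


Outcome values over d=0..4: [1, 2, 0, 1, 3]
Σy = 7, Σy² = 15, M = 5
μ = 7/5 = 7/5,  σ² = 15/5 − (7/5)² = 26/25
E[Z_0] = 4
E[Z_1] = 7/5·E[Z_0] = 28/5
E[Z_2] = 7/5·E[Z_1] = 196/25
E[Z_3] = 7/5·E[Z_2] = 1372/125
E[Z_4] = 7/5·E[Z_3] = 9604/625

9604/625


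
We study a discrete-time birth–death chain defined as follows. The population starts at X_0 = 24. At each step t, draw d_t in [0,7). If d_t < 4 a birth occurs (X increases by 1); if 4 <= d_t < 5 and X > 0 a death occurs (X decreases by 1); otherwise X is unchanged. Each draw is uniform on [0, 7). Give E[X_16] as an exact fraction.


X can drop by at most 1 per step and X_0 = 24 > T = 16, so X_t >= 24 − t >= 8 > 0 for every t <= 16: the floor at 0 (the 'and X > 0' condition) never binds. Hence X_16 = X_0 + Σ_{t<16} Y_t with i.i.d. increments Y_t = y(d_t) ∈ {+1, −1, 0}.
Outcome values over d=0..6: [1, 1, 1, 1, -1, 0, 0]
Σy = 3, Σy² = 5, M = 7
μ = 3/7 = 3/7,  σ² = 5/7 − (3/7)² = 26/49
E[X_16] = 24 + 16·(3/7) = 216/7

216/7


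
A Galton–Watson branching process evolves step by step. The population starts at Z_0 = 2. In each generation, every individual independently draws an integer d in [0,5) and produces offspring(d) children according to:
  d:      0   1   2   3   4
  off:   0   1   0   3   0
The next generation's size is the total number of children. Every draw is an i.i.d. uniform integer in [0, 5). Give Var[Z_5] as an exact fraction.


36574208/9765625

Outcome values over d=0..4: [0, 1, 0, 3, 0]
Σy = 4, Σy² = 10, M = 5
μ = 4/5 = 4/5,  σ² = 10/5 − (4/5)² = 34/25
V_0 = 0, E_0 = 2
V_1 = 34/25·E_0 + (4/5)²·V_0 = 68/25;  E_1 = 8/5
V_2 = 34/25·E_1 + (4/5)²·V_1 = 2448/625;  E_2 = 32/25
V_3 = 34/25·E_2 + (4/5)²·V_2 = 66368/15625;  E_3 = 128/125
V_4 = 34/25·E_3 + (4/5)²·V_3 = 1605888/390625;  E_4 = 512/625
V_5 = 34/25·E_4 + (4/5)²·V_4 = 36574208/9765625;  E_5 = 2048/3125


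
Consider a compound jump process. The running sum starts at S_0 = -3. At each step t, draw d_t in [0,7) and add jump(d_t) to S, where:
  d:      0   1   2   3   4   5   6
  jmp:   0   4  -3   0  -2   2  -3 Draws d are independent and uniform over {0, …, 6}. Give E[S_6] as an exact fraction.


-33/7

Outcome values over d=0..6: [0, 4, -3, 0, -2, 2, -3]
Σy = -2, Σy² = 42, M = 7
μ = -2/7 = -2/7,  σ² = 42/7 − (-2/7)² = 290/49
E[S_6] = -3 + 6·(-2/7) = -33/7


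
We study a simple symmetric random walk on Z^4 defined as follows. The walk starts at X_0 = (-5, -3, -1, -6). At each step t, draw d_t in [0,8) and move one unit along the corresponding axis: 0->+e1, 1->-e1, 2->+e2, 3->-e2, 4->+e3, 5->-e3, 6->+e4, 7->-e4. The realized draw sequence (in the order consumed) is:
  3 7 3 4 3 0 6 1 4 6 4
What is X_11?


t=0: X=(-5, -3, -1, -6), d=3 → -e2, X_1=(-5, -4, -1, -6)
t=1: X=(-5, -4, -1, -6), d=7 → -e4, X_2=(-5, -4, -1, -7)
t=2: X=(-5, -4, -1, -7), d=3 → -e2, X_3=(-5, -5, -1, -7)
t=3: X=(-5, -5, -1, -7), d=4 → +e3, X_4=(-5, -5, 0, -7)
t=4: X=(-5, -5, 0, -7), d=3 → -e2, X_5=(-5, -6, 0, -7)
t=5: X=(-5, -6, 0, -7), d=0 → +e1, X_6=(-4, -6, 0, -7)
t=6: X=(-4, -6, 0, -7), d=6 → +e4, X_7=(-4, -6, 0, -6)
t=7: X=(-4, -6, 0, -6), d=1 → -e1, X_8=(-5, -6, 0, -6)
t=8: X=(-5, -6, 0, -6), d=4 → +e3, X_9=(-5, -6, 1, -6)
t=9: X=(-5, -6, 1, -6), d=6 → +e4, X_10=(-5, -6, 1, -5)
t=10: X=(-5, -6, 1, -5), d=4 → +e3, X_11=(-5, -6, 2, -5)

(-5, -6, 2, -5)


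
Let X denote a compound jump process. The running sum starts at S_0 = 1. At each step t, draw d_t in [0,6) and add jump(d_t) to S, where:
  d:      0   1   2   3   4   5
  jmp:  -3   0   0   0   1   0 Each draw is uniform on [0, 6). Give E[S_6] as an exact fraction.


-1

Outcome values over d=0..5: [-3, 0, 0, 0, 1, 0]
Σy = -2, Σy² = 10, M = 6
μ = -2/6 = -1/3,  σ² = 10/6 − (-1/3)² = 14/9
E[S_6] = 1 + 6·(-1/3) = -1


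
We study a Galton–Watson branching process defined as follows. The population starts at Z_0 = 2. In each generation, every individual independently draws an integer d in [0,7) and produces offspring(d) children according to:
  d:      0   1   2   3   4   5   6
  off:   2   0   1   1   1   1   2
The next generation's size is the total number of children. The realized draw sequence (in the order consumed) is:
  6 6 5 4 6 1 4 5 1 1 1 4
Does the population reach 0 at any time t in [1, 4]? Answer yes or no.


gen 0: Z_0=2, draws=[6, 6], offspring=[2, 2], Z_1=4
gen 1: Z_1=4, draws=[5, 4, 6, 1], offspring=[1, 1, 2, 0], Z_2=4
gen 2: Z_2=4, draws=[4, 5, 1, 1], offspring=[1, 1, 0, 0], Z_3=2
gen 3: Z_3=2, draws=[1, 4], offspring=[0, 1], Z_4=1

no


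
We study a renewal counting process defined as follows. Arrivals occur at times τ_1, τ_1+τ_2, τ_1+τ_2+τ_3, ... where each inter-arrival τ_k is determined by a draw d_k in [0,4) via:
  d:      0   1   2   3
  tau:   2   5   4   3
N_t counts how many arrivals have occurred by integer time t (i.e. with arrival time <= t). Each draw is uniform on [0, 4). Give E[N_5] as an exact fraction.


Inter-arrival values over d=0..3: [2, 5, 4, 3]
Each d has probability 1/4, so the pmf of τ is: f(2) = 1/4, f(3) = 1/4, f(4) = 1/4, f(5) = 1/4
Renewal equation for m(n) = E[N_n]: condition on τ_1 = k (if k <= n, one arrival plus a fresh copy on the remaining n−k steps): m(n) = F(n) + Σ_{k<=n} f(k)·m(n−k), where F(n) = P(τ <= n) and m(0) = 0
m(1) = F(1) = 0
m(2) = F(2) = 1/4
m(3) = F(3) = 1/2
m(4) = F(4) + f(2)·m(2) = 3/4 + 1/4·1/4 = 13/16
m(5) = F(5) + f(2)·m(3) + f(3)·m(2) = 1 + 1/4·1/2 + 1/4·1/4 = 19/16
E[N_5] = m(5) = 19/16

19/16


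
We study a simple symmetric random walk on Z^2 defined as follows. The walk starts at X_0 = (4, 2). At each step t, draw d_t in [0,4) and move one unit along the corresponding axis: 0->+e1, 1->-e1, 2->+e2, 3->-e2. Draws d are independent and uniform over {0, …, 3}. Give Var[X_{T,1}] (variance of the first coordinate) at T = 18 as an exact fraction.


Outcome values over d=0..3: [1, -1, 0, 0]
Σy = 0, Σy² = 2, M = 4
μ = 0/4 = 0,  σ² = 2/4 − (0)² = 1/2
Independent increments: Var[X_18] = 18·σ² = 18·(1/2) = 9

9


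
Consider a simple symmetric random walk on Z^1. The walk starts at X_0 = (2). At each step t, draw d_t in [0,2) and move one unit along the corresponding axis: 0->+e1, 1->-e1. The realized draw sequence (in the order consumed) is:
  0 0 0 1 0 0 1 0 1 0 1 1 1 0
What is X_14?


t=0: X=(2), d=0 → +e1, X_1=(3)
t=1: X=(3), d=0 → +e1, X_2=(4)
t=2: X=(4), d=0 → +e1, X_3=(5)
t=3: X=(5), d=1 → -e1, X_4=(4)
t=4: X=(4), d=0 → +e1, X_5=(5)
t=5: X=(5), d=0 → +e1, X_6=(6)
t=6: X=(6), d=1 → -e1, X_7=(5)
t=7: X=(5), d=0 → +e1, X_8=(6)
t=8: X=(6), d=1 → -e1, X_9=(5)
t=9: X=(5), d=0 → +e1, X_10=(6)
t=10: X=(6), d=1 → -e1, X_11=(5)
t=11: X=(5), d=1 → -e1, X_12=(4)
t=12: X=(4), d=1 → -e1, X_13=(3)
t=13: X=(3), d=0 → +e1, X_14=(4)

(4)


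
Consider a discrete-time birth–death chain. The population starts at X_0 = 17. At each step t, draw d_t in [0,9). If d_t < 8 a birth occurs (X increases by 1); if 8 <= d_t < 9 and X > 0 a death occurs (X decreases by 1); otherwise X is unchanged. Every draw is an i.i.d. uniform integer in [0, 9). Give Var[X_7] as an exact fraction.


224/81

X can drop by at most 1 per step and X_0 = 17 > T = 7, so X_t >= 17 − t >= 10 > 0 for every t <= 7: the floor at 0 (the 'and X > 0' condition) never binds. Hence X_7 = X_0 + Σ_{t<7} Y_t with i.i.d. increments Y_t = y(d_t) ∈ {+1, −1, 0}.
Outcome values over d=0..8: [1, 1, 1, 1, 1, 1, 1, 1, -1]
Σy = 7, Σy² = 9, M = 9
μ = 7/9 = 7/9,  σ² = 9/9 − (7/9)² = 32/81
Independent increments: Var[X_7] = 7·σ² = 7·(32/81) = 224/81
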